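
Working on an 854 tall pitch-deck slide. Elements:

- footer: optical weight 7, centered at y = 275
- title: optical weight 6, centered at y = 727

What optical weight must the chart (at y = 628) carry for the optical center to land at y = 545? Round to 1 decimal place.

Fixed elements: Σw = 7 + 6 = 13, Σw·y = 7·275 + 6·727 = 6287.
Balance at y = 545 requires (6287 + w·628) / (13 + w) = 545.
Solving: w = (545·13 − 6287) / (628 − 545) = 798 / 83 ≈ 9.61.

w ≈ 9.6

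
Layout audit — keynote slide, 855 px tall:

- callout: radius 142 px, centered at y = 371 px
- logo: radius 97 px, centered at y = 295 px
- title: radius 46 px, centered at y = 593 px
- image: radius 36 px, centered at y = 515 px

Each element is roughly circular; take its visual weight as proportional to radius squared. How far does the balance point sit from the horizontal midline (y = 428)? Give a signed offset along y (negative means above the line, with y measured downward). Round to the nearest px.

Weights ∝ r²: callout 142² = 20164, logo 97² = 9409, title 46² = 2116, image 36² = 1296; Σw = 32985.
y-moment: 20164·371 + 9409·295 + 2116·593 + 1296·515 = 12178727; centroid 12178727/32985 ≈ 369.22.
Difference: 369.22 − 428 ≈ -58.78.

≈ -59 px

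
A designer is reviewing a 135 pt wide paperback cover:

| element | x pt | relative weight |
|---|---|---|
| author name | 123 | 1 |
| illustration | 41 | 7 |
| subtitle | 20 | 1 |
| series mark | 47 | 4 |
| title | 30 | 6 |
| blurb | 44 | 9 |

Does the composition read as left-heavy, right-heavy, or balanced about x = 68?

Total weight = 1 + 7 + 1 + 4 + 6 + 9 = 28.
Σw·x = 1194; x̄ = 1194/28 ≈ 42.64.
42.6 vs midline 68 → left-heavy.

left-heavy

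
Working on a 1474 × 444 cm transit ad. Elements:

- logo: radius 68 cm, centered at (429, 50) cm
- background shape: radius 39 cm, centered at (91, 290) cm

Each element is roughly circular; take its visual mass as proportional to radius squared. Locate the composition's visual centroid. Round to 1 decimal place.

(345.3, 109.4)

r² weights: logo 68² = 4624, background shape 39² = 1521. Total = 6145.
Σw·x = 4624·429 + 1521·91 = 2122107, so x̄ = 2122107/6145 ≈ 345.34.
Σw·y = 4624·50 + 1521·290 = 672290, so ȳ = 672290/6145 ≈ 109.40.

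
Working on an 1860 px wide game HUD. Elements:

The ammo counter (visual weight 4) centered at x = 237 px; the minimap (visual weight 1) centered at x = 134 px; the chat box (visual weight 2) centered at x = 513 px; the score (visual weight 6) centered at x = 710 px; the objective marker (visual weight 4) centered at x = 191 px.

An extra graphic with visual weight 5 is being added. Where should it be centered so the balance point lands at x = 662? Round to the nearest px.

New total weight: (4 + 1 + 2 + 6 + 4) + 5 = 22.
Along x: (7132 + 5·x) / 22 = 662 (existing moment 4·237 + 1·134 + 2·513 + 6·710 + 4·191 = 7132) ⇒ x = (14564 − 7132) / 5 ≈ 1486.40.

x ≈ 1486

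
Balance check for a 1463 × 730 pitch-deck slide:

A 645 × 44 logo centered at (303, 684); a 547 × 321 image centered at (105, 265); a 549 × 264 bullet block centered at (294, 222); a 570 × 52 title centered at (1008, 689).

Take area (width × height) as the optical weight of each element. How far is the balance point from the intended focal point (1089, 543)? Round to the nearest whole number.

≈ 857

Areas: logo 645·44 = 28380, image 547·321 = 175587, bullet block 549·264 = 144936, title 570·52 = 29640. Total weight = 378543.
Σw·x = 28380·303 + 175587·105 + 144936·294 + 29640·1008 = 99524079, so x̄ = 99524079/378543 ≈ 262.91.
Σw·y = 28380·684 + 175587·265 + 144936·222 + 29640·689 = 118540227, so ȳ = 118540227/378543 ≈ 313.15.
From (1089, 543): dx = -826.09, dy = -229.85, so the distance is √(dx²+dy²) ≈ 857.47.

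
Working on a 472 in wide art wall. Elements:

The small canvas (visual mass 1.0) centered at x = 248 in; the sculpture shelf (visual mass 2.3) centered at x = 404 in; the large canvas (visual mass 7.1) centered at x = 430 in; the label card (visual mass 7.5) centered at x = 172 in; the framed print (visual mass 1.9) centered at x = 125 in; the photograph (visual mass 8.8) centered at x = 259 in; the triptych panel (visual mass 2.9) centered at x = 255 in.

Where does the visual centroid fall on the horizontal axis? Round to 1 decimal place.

x ≈ 278.6

Σw = 1.0 + 2.3 + 7.1 + 7.5 + 1.9 + 8.8 + 2.9 = 31.5.
x-moment: 1.0·248 + 2.3·404 + 7.1·430 + 7.5·172 + 1.9·125 + 8.8·259 + 2.9·255 = 8776.4; centroid 8776.4/31.5 ≈ 278.62.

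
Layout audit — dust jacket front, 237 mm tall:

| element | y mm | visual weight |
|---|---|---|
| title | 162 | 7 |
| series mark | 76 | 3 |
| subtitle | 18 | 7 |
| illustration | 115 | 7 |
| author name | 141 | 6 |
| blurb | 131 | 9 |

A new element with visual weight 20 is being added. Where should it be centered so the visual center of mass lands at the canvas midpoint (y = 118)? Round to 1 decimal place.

y ≈ 132.2

With the new element, Σw becomes 7 + 3 + 7 + 7 + 6 + 9 + 20 = 59.
y: need Σw·y = 59·118 = 6962. Existing = 7·162 + 3·76 + 7·18 + 7·115 + 6·141 + 9·131 = 4318. Remainder 2644 / 20 ≈ 132.20.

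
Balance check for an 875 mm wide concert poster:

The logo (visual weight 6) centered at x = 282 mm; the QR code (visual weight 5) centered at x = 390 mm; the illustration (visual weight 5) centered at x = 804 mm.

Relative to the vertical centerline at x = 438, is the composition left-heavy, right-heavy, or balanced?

Σw = 6 + 5 + 5 = 16.
x-moment: 6·282 + 5·390 + 5·804 = 7662; centroid 7662/16 ≈ 478.88.
478.9 vs midline 438 → right-heavy.

right-heavy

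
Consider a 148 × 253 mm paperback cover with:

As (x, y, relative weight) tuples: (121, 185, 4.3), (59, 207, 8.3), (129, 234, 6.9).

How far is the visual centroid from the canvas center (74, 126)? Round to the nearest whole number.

≈ 89 mm

Total weight = 4.3 + 8.3 + 6.9 = 19.5.
Σw·x = 4.3·121 + 8.3·59 + 6.9·129 = 1900.1, so x̄ = 1900.1/19.5 ≈ 97.44.
Σw·y = 4.3·185 + 8.3·207 + 6.9·234 = 4128.2, so ȳ = 4128.2/19.5 ≈ 211.70.
From (74, 126): dx = 23.44, dy = 85.70, so the distance is √(dx²+dy²) ≈ 88.85.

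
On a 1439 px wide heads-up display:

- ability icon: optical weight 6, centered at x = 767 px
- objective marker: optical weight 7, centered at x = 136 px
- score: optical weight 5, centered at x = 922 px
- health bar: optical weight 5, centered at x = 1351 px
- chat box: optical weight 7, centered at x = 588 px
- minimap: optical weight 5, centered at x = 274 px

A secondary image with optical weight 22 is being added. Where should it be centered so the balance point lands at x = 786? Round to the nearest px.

New total weight: (6 + 7 + 5 + 5 + 7 + 5) + 22 = 57.
Along x: (22405 + 22·x) / 57 = 786 (existing moment 6·767 + 7·136 + 5·922 + 5·1351 + 7·588 + 5·274 = 22405) ⇒ x = (44802 − 22405) / 22 ≈ 1018.05.

x ≈ 1018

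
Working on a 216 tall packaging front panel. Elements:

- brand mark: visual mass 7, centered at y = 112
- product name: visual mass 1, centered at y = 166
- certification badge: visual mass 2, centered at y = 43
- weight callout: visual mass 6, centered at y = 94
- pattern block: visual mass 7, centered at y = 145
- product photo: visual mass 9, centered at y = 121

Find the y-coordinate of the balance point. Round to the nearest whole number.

Weights sum to 7 + 1 + 2 + 6 + 7 + 9 = 32.
y: (7·112 + 1·166 + 2·43 + 6·94 + 7·145 + 9·121) / 32 = 3704 / 32 ≈ 115.75

y ≈ 116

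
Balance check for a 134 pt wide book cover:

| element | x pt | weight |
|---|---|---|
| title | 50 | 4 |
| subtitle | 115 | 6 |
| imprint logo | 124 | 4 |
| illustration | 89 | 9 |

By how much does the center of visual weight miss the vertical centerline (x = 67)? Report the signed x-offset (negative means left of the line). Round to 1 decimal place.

Σw = 4 + 6 + 4 + 9 = 23.
Σw·x = 4·50 + 6·115 + 4·124 + 9·89 = 2187, so x̄ = 2187/23 ≈ 95.09.
Offset from x = 67: 95.09 − 67 ≈ 28.09.

≈ 28.1 pt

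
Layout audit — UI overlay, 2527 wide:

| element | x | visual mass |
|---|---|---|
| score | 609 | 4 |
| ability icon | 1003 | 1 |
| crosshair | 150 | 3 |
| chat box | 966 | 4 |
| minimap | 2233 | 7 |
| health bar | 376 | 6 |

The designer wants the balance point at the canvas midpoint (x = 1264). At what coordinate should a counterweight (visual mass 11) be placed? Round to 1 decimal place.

With the counterweight, Σw becomes 4 + 1 + 3 + 4 + 7 + 6 + 11 = 36.
x: target moment 36×1264 = 45504; current 4·609 + 1·1003 + 3·150 + 4·966 + 7·2233 + 6·376 = 25640; the counterweight supplies 19864, so x = 19864/11 ≈ 1805.82.

x ≈ 1805.8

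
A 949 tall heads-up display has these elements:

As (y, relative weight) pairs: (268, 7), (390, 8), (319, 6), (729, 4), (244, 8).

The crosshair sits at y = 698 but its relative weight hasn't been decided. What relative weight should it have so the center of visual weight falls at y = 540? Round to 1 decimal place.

Existing Σw = 33 (7 + 8 + 6 + 4 + 8); existing moment 7·268 + 8·390 + 6·319 + 4·729 + 8·244 = 11778.
Balance at y = 540 requires (11778 + w·698) / (33 + w) = 540.
Solving: w = (540·33 − 11778) / (698 − 540) = 6042 / 158 ≈ 38.24.

w ≈ 38.2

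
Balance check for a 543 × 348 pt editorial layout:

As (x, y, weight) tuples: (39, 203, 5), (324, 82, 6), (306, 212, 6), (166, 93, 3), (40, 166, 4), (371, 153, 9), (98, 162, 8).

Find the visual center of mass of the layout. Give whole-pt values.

(214, 156)

Total weight = 5 + 6 + 6 + 3 + 4 + 9 + 8 = 41.
Σw·x = 8756; x̄ = 8756/41 ≈ 213.56.
y: moment 6395 / weight 41 ≈ 155.98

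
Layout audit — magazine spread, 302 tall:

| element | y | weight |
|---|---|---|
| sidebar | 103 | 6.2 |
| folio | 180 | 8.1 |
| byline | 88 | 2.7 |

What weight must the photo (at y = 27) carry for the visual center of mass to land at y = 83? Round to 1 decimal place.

Known weights sum to 6.2 + 8.1 + 2.7 = 17.0; their moment is 6.2·103 + 8.1·180 + 2.7·88 = 2334.2.
For the centroid to hit 83: (2334.2 + w·27) / (17.0 + w) = 83.
So w = (83·17.0 − 2334.2)/(27 − 83) = -923.2/-56 ≈ 16.49.

w ≈ 16.5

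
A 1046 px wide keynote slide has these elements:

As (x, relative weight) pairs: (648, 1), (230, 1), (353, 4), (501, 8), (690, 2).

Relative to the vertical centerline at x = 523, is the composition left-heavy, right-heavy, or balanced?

Total weight = 1 + 1 + 4 + 8 + 2 = 16.
x: (1·648 + 1·230 + 4·353 + 8·501 + 2·690) / 16 = 7678 / 16 ≈ 479.88
Since 479.9 is left of 523, the composition reads left-heavy.

left-heavy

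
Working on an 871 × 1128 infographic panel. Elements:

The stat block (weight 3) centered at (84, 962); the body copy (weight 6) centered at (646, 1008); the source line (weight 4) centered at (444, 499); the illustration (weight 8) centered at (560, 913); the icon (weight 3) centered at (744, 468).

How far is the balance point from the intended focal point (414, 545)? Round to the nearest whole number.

Total weight = 3 + 6 + 4 + 8 + 3 = 24.
x: (3·84 + 6·646 + 4·444 + 8·560 + 3·744) / 24 = 12616 / 24 ≈ 525.67
y: (3·962 + 6·1008 + 4·499 + 8·913 + 3·468) / 24 = 19638 / 24 ≈ 818.25
From (414, 545): dx = 111.67, dy = 273.25, so the distance is √(dx²+dy²) ≈ 295.19.

≈ 295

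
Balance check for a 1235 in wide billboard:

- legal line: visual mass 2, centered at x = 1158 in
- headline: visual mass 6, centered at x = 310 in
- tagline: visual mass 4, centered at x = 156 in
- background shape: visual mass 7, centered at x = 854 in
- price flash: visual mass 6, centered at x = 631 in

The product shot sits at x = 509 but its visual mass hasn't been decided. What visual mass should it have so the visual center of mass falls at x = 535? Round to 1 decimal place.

w ≈ 45.7

Known weights sum to 2 + 6 + 4 + 7 + 6 = 25; their moment is 2·1158 + 6·310 + 4·156 + 7·854 + 6·631 = 14564.
Set Σw·x/Σw = 535: (14564 + 509w) = 535·(25 + w).
Rearranging, w·(509 − 535) = 535·25 − 14564 = -1189, so w ≈ -1189/-26 = 45.73.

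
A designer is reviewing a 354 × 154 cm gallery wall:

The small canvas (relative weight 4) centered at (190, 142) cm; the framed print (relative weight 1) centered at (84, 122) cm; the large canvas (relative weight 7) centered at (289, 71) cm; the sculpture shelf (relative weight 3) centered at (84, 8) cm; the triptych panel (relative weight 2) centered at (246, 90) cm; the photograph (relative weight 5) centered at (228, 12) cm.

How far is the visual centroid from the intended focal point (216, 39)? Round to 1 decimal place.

Total weight = 4 + 1 + 7 + 3 + 2 + 5 = 22.
Σw·x = 4751; x̄ = 4751/22 ≈ 215.95.
y: moment 1451 / weight 22 ≈ 65.95
Relative to (216, 39): Δ = (-0.05, 26.95); |Δ| = √(-0.05² + 26.95²) ≈ 26.95.

≈ 27.0 cm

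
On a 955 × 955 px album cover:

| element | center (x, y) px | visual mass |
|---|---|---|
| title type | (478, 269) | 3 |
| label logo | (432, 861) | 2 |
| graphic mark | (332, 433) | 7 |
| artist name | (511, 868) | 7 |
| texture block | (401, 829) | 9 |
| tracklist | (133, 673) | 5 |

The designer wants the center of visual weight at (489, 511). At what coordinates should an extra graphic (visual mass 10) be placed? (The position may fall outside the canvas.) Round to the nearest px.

After adding the extra graphic, total weight = 3 + 2 + 7 + 7 + 9 + 5 + 10 = 43.
x: target moment 43×489 = 21027; current 3·478 + 2·432 + 7·332 + 7·511 + 9·401 + 5·133 = 12473; the extra graphic supplies 8554, so x = 8554/10 ≈ 855.40.
y: target moment 43×511 = 21973; current 3·269 + 2·861 + 7·433 + 7·868 + 9·829 + 5·673 = 22462; the extra graphic supplies -489, so y = -489/10 ≈ -48.90.

(855, -49)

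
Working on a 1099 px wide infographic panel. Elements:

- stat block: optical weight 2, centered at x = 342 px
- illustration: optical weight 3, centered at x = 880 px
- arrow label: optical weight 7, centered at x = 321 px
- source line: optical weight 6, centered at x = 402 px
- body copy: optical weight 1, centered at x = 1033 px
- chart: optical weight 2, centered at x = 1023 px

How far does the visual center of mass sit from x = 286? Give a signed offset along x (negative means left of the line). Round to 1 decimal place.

Total weight = 2 + 3 + 7 + 6 + 1 + 2 = 21.
x: moment 11062 / weight 21 ≈ 526.76
Difference: 526.76 − 286 ≈ 240.76.

≈ 240.8 px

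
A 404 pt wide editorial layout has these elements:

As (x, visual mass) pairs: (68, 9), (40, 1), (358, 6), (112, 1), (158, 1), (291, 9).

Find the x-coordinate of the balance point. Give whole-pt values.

Total weight = 9 + 1 + 6 + 1 + 1 + 9 = 27.
Σw·x = 9·68 + 1·40 + 6·358 + 1·112 + 1·158 + 9·291 = 5689, so x̄ = 5689/27 ≈ 210.70.

x ≈ 211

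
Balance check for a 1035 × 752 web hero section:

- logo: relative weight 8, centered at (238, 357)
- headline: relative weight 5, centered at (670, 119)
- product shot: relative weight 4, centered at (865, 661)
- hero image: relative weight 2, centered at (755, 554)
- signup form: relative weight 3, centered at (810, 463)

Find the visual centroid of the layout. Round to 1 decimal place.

(575.2, 390.5)

Total weight = 8 + 5 + 4 + 2 + 3 = 22.
x-moment: 8·238 + 5·670 + 4·865 + 2·755 + 3·810 = 12654; centroid 12654/22 ≈ 575.18.
y-moment: 8·357 + 5·119 + 4·661 + 2·554 + 3·463 = 8592; centroid 8592/22 ≈ 390.55.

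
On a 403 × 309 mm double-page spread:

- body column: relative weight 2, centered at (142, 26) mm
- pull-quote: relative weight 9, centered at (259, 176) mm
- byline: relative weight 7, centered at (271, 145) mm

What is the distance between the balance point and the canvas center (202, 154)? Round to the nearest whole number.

≈ 49 mm

Total weight = 2 + 9 + 7 = 18.
x-moment: 2·142 + 9·259 + 7·271 = 4512; centroid 4512/18 ≈ 250.67.
y-moment: 2·26 + 9·176 + 7·145 = 2651; centroid 2651/18 ≈ 147.28.
Offset from (202, 154): Δx ≈ 48.67, Δy ≈ -6.72; distance = √(Δx² + Δy²) ≈ 49.13.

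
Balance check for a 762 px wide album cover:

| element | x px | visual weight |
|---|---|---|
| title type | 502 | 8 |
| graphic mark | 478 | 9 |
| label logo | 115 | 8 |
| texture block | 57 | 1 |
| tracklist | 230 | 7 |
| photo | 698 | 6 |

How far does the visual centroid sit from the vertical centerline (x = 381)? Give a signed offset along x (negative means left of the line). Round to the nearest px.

≈ 6 px

Σw = 8 + 9 + 8 + 1 + 7 + 6 = 39.
x: (8·502 + 9·478 + 8·115 + 1·57 + 7·230 + 6·698) / 39 = 15093 / 39 ≈ 387.00
Against x = 381, that's 387.00 − 381 = 6.00.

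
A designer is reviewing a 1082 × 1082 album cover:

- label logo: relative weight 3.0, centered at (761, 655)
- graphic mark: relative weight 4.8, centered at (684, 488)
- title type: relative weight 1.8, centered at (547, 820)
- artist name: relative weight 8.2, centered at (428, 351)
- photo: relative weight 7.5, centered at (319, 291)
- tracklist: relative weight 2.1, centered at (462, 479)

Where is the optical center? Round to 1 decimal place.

Σw = 3.0 + 4.8 + 1.8 + 8.2 + 7.5 + 2.1 = 27.4.
Σw·x = 13423.1; x̄ = 13423.1/27.4 ≈ 489.89.
y: moment 11850.0 / weight 27.4 ≈ 432.48

(489.9, 432.5)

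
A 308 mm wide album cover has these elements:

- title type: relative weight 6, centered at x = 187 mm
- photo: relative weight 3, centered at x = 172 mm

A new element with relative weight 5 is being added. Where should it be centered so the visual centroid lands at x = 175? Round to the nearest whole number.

x ≈ 162

After adding the new element, total weight = 6 + 3 + 5 = 14.
Along x: (1638 + 5·x) / 14 = 175 (existing moment 6·187 + 3·172 = 1638) ⇒ x = (2450 − 1638) / 5 ≈ 162.40.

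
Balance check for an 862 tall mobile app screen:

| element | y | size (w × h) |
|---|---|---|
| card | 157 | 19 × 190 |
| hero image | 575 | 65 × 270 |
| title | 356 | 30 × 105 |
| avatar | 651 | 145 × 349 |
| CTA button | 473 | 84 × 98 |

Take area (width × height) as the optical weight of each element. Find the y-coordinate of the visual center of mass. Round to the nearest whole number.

Areas: card 19·190 = 3610, hero image 65·270 = 17550, title 30·105 = 3150, avatar 145·349 = 50605, CTA button 84·98 = 8232. Total weight = 83147.
Σw·y = 3610·157 + 17550·575 + 3150·356 + 50605·651 + 8232·473 = 48617011, so ȳ = 48617011/83147 ≈ 584.71.

y ≈ 585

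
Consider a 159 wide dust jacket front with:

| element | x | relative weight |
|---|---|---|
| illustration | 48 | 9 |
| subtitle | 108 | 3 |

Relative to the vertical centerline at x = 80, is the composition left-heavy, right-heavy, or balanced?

Total weight = 9 + 3 = 12.
x-moment: 9·48 + 3·108 = 756; centroid 756/12 ≈ 63.00.
63.0 vs midline 80 → left-heavy.

left-heavy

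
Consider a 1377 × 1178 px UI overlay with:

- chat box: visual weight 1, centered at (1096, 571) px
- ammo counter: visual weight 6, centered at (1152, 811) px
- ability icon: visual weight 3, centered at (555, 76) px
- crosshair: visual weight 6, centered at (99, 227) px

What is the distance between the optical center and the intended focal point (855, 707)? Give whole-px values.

≈ 342 px

Σw = 1 + 6 + 3 + 6 = 16.
Σw·x = 1·1096 + 6·1152 + 3·555 + 6·99 = 10267, so x̄ = 10267/16 ≈ 641.69.
Σw·y = 1·571 + 6·811 + 3·76 + 6·227 = 7027, so ȳ = 7027/16 ≈ 439.19.
Offset from (855, 707): Δx ≈ -213.31, Δy ≈ -267.81; distance = √(Δx² + Δy²) ≈ 342.38.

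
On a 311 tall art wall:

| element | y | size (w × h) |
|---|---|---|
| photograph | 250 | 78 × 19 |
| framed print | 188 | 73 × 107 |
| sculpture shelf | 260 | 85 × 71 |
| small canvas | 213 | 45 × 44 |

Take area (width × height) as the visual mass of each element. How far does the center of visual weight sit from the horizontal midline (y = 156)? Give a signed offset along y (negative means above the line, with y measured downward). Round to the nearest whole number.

≈ 65

Taking area as weight: photograph 78·19 = 1482, framed print 73·107 = 7811, sculpture shelf 85·71 = 6035, small canvas 45·44 = 1980. Sum 17308.
y: (1482·250 + 7811·188 + 6035·260 + 1980·213) / 17308 = 3829808 / 17308 ≈ 221.27
Difference: 221.27 − 156 ≈ 65.27.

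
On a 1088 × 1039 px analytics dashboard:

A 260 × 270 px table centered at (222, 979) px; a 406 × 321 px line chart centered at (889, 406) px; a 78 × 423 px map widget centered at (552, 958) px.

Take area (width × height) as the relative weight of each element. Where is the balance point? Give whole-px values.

Areas: table 260·270 = 70200, line chart 406·321 = 130326, map widget 78·423 = 32994. Total weight = 233520.
x: (70200·222 + 130326·889 + 32994·552) / 233520 = 149656902 / 233520 ≈ 640.87
y: (70200·979 + 130326·406 + 32994·958) / 233520 = 153246408 / 233520 ≈ 656.25

(641, 656)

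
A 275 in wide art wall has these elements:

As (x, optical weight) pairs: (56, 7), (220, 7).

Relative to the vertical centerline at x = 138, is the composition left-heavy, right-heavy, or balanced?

Total weight = 7 + 7 = 14.
x-moment: 7·56 + 7·220 = 1932; centroid 1932/14 ≈ 138.00.
The centroid 138.00 matches the midline at 138, so the layout is balanced.

balanced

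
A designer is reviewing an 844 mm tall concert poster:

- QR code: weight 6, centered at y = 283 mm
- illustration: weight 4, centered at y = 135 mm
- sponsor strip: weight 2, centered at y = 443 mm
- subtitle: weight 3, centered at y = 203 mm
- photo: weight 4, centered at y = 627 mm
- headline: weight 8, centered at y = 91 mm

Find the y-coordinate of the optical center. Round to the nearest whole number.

y ≈ 258

Weights sum to 6 + 4 + 2 + 3 + 4 + 8 = 27.
Σw·y = 6·283 + 4·135 + 2·443 + 3·203 + 4·627 + 8·91 = 6969, so ȳ = 6969/27 ≈ 258.11.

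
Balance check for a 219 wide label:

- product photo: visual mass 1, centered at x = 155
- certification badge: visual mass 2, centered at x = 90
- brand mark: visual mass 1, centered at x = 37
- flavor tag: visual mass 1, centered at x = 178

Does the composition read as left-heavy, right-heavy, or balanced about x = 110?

balanced

Total weight = 1 + 2 + 1 + 1 = 5.
Σw·x = 1·155 + 2·90 + 1·37 + 1·178 = 550, so x̄ = 550/5 ≈ 110.00.
That equals the midline 110 — balanced.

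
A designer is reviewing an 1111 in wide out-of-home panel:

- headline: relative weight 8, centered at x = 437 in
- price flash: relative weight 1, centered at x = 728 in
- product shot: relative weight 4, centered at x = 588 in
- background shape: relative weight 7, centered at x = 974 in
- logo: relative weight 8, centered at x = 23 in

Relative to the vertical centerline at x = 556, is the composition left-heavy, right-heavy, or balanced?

Weights sum to 8 + 1 + 4 + 7 + 8 = 28.
x-moment: 8·437 + 1·728 + 4·588 + 7·974 + 8·23 = 13578; centroid 13578/28 ≈ 484.93.
Since 484.9 is left of 556, the composition reads left-heavy.

left-heavy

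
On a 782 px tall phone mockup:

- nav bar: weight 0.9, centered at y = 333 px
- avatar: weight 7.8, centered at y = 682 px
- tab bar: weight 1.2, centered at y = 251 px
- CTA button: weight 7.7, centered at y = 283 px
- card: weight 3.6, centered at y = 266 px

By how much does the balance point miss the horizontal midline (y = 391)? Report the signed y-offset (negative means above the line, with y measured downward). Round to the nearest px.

≈ 36 px

Σw = 0.9 + 7.8 + 1.2 + 7.7 + 3.6 = 21.2.
Σw·y = 0.9·333 + 7.8·682 + 1.2·251 + 7.7·283 + 3.6·266 = 9057.2, so ȳ = 9057.2/21.2 ≈ 427.23.
Difference: 427.23 − 391 ≈ 36.23.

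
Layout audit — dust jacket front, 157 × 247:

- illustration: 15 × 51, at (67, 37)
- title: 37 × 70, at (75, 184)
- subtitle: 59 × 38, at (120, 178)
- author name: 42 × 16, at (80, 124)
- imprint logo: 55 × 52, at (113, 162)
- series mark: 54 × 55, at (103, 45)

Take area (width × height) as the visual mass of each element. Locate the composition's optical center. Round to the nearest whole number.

(99, 131)

Areas → weights: illustration 15·51 = 765, title 37·70 = 2590, subtitle 59·38 = 2242, author name 42·16 = 672, imprint logo 55·52 = 2860, series mark 54·55 = 2970; Σw = 12099.
x: (765·67 + 2590·75 + 2242·120 + 672·80 + 2860·113 + 2970·103) / 12099 = 1197395 / 12099 ≈ 98.97
y: (765·37 + 2590·184 + 2242·178 + 672·124 + 2860·162 + 2970·45) / 12099 = 1584239 / 12099 ≈ 130.94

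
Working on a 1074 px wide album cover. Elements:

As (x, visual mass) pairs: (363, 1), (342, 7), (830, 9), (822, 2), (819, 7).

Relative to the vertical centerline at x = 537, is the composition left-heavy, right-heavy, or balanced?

right-heavy

Σw = 1 + 7 + 9 + 2 + 7 = 26.
Σw·x = 1·363 + 7·342 + 9·830 + 2·822 + 7·819 = 17604, so x̄ = 17604/26 ≈ 677.08.
677.1 lies right of the midline 537, so the layout is right-heavy.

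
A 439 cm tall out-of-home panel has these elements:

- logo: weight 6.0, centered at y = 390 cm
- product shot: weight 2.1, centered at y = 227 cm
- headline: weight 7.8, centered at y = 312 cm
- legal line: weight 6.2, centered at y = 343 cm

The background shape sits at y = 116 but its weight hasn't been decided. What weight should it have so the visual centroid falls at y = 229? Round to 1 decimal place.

w ≈ 20.5

Existing Σw = 22.1 (6.0 + 2.1 + 7.8 + 6.2); existing moment 6.0·390 + 2.1·227 + 7.8·312 + 6.2·343 = 7376.9.
Balance at y = 229 requires (7376.9 + w·116) / (22.1 + w) = 229.
Rearranging, w·(116 − 229) = 229·22.1 − 7376.9 = -2316.0, so w ≈ -2316.0/-113 = 20.50.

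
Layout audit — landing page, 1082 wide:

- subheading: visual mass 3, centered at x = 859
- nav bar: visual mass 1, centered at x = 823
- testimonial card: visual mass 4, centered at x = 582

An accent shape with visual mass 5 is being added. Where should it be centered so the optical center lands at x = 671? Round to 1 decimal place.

x ≈ 599.0

With the accent shape, Σw becomes 3 + 1 + 4 + 5 = 13.
x: need Σw·x = 13·671 = 8723. Existing = 3·859 + 1·823 + 4·582 = 5728. Remainder 2995 / 5 ≈ 599.00.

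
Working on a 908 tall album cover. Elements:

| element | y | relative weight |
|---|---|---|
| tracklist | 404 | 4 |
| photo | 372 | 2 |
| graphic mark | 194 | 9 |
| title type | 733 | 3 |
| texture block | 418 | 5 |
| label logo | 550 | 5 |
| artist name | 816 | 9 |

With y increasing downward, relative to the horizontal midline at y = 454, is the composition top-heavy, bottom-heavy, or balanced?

Σw = 4 + 2 + 9 + 3 + 5 + 5 + 9 = 37.
Σw·y = 4·404 + 2·372 + 9·194 + 3·733 + 5·418 + 5·550 + 9·816 = 18489, so ȳ = 18489/37 ≈ 499.70.
499.7 vs midline 454 → bottom-heavy.

bottom-heavy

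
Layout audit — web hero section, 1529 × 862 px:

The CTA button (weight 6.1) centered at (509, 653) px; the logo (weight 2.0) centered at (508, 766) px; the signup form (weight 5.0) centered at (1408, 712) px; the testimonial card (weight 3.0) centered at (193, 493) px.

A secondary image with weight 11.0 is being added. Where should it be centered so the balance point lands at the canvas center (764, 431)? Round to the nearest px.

(815, 102)

After adding the secondary image, total weight = 6.1 + 2.0 + 5.0 + 3.0 + 11.0 = 27.1.
x: need Σw·x = 27.1·764 = 20704.4. Existing = 6.1·509 + 2.0·508 + 5.0·1408 + 3.0·193 = 11739.9. Remainder 8964.5 / 11.0 ≈ 814.95.
y: need Σw·y = 27.1·431 = 11680.1. Existing = 6.1·653 + 2.0·766 + 5.0·712 + 3.0·493 = 10554.3. Remainder 1125.8 / 11.0 ≈ 102.35.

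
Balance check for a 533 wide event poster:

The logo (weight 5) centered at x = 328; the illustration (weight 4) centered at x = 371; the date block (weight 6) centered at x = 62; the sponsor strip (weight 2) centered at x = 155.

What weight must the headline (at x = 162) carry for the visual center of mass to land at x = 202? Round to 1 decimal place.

Existing Σw = 17 (5 + 4 + 6 + 2); existing moment 5·328 + 4·371 + 6·62 + 2·155 = 3806.
Balance at x = 202 requires (3806 + w·162) / (17 + w) = 202.
So w = (202·17 − 3806)/(162 − 202) = -372/-40 ≈ 9.30.

w ≈ 9.3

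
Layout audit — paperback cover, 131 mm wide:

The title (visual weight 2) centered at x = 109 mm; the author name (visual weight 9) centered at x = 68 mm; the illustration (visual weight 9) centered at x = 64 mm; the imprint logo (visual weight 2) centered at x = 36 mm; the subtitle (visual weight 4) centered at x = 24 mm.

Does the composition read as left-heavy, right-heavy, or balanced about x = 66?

Total weight = 2 + 9 + 9 + 2 + 4 = 26.
x-moment: 2·109 + 9·68 + 9·64 + 2·36 + 4·24 = 1574; centroid 1574/26 ≈ 60.54.
60.5 vs midline 66 → left-heavy.

left-heavy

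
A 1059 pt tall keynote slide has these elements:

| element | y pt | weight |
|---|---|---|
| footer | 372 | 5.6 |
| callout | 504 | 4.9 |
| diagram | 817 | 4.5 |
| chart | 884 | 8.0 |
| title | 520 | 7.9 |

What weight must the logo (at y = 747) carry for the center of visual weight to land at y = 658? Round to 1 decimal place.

w ≈ 10.4

Known weights sum to 5.6 + 4.9 + 4.5 + 8.0 + 7.9 = 30.9; their moment is 5.6·372 + 4.9·504 + 4.5·817 + 8.0·884 + 7.9·520 = 19409.3.
Set Σw·y/Σw = 658: (19409.3 + 747w) = 658·(30.9 + w).
So w = (658·30.9 − 19409.3)/(747 − 658) = 922.9/89 ≈ 10.37.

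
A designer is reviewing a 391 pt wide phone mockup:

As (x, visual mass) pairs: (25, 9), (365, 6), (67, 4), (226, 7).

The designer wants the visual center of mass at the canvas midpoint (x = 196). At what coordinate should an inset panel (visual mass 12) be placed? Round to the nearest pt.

x ≈ 265

After adding the inset panel, total weight = 9 + 6 + 4 + 7 + 12 = 38.
x: need Σw·x = 38·196 = 7448. Existing = 9·25 + 6·365 + 4·67 + 7·226 = 4265. Remainder 3183 / 12 ≈ 265.25.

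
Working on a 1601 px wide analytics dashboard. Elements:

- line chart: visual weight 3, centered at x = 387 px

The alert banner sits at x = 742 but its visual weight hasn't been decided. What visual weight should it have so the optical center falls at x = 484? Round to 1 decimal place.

w ≈ 1.1

Known: weight 3 with moment 3·387 = 1161.
For the centroid to hit 484: (1161 + w·742) / (3 + w) = 484.
Rearranging, w·(742 − 484) = 484·3 − 1161 = 291, so w ≈ 291/258 = 1.13.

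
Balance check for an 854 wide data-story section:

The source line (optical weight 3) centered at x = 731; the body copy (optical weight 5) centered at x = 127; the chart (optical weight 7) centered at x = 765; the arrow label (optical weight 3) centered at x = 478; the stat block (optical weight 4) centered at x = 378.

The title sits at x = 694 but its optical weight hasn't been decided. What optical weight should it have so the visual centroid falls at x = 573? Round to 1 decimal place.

w ≈ 12.2

Fixed elements: Σw = 3 + 5 + 7 + 3 + 4 = 22, Σw·x = 3·731 + 5·127 + 7·765 + 3·478 + 4·378 = 11129.
For the centroid to hit 573: (11129 + w·694) / (22 + w) = 573.
So w = (573·22 − 11129)/(694 − 573) = 1477/121 ≈ 12.21.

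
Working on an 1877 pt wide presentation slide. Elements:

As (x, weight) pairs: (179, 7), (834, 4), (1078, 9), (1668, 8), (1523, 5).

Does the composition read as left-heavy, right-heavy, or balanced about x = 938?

right-heavy

Σw = 7 + 4 + 9 + 8 + 5 = 33.
x: (7·179 + 4·834 + 9·1078 + 8·1668 + 5·1523) / 33 = 35250 / 33 ≈ 1068.18
Since 1068.2 is right of 938, the composition reads right-heavy.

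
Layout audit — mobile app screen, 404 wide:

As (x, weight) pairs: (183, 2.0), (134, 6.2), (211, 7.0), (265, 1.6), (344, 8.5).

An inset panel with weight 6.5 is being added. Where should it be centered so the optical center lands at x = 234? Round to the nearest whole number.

With the inset panel, Σw becomes 2.0 + 6.2 + 7.0 + 1.6 + 8.5 + 6.5 = 31.8.
x: need Σw·x = 31.8·234 = 7441.2. Existing = 2.0·183 + 6.2·134 + 7.0·211 + 1.6·265 + 8.5·344 = 6021.8. Remainder 1419.4 / 6.5 ≈ 218.37.

x ≈ 218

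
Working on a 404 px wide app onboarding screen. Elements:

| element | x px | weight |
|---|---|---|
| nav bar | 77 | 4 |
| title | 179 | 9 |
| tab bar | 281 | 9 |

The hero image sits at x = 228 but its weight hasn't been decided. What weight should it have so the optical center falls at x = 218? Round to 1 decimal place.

Known weights sum to 4 + 9 + 9 = 22; their moment is 4·77 + 9·179 + 9·281 = 4448.
For the centroid to hit 218: (4448 + w·228) / (22 + w) = 218.
Solving: w = (218·22 − 4448) / (228 − 218) = 348 / 10 ≈ 34.80.

w ≈ 34.8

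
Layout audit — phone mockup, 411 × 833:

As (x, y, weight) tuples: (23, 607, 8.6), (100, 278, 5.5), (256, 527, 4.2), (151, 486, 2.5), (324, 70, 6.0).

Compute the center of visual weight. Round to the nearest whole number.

(155, 395)

Σw = 8.6 + 5.5 + 4.2 + 2.5 + 6.0 = 26.8.
x: (8.6·23 + 5.5·100 + 4.2·256 + 2.5·151 + 6.0·324) / 26.8 = 4144.5 / 26.8 ≈ 154.65
y: (8.6·607 + 5.5·278 + 4.2·527 + 2.5·486 + 6.0·70) / 26.8 = 10597.6 / 26.8 ≈ 395.43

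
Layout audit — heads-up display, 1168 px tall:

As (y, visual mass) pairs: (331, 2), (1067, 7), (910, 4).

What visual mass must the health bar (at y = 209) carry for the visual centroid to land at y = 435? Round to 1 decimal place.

Known weights sum to 2 + 7 + 4 = 13; their moment is 2·331 + 7·1067 + 4·910 = 11771.
For the centroid to hit 435: (11771 + w·209) / (13 + w) = 435.
So w = (435·13 − 11771)/(209 − 435) = -6116/-226 ≈ 27.06.

w ≈ 27.1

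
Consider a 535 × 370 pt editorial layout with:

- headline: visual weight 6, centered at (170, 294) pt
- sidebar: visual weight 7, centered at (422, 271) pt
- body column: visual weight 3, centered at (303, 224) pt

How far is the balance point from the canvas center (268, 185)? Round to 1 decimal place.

Σw = 6 + 7 + 3 = 16.
x: (6·170 + 7·422 + 3·303) / 16 = 4883 / 16 ≈ 305.19
y: (6·294 + 7·271 + 3·224) / 16 = 4333 / 16 ≈ 270.81
Offset from (268, 185): Δx ≈ 37.19, Δy ≈ 85.81; distance = √(Δx² + Δy²) ≈ 93.52.

≈ 93.5 pt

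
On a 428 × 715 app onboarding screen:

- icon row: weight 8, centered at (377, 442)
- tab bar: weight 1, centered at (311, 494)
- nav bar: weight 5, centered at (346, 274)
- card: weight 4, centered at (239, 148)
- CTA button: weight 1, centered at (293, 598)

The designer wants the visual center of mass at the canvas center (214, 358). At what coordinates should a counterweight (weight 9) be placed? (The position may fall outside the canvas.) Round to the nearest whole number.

(-35, 382)

New total weight: (8 + 1 + 5 + 4 + 1) + 9 = 28.
Along x: (6306 + 9·x) / 28 = 214 (existing moment 8·377 + 1·311 + 5·346 + 4·239 + 1·293 = 6306) ⇒ x = (5992 − 6306) / 9 ≈ -34.89.
Along y: (6590 + 9·y) / 28 = 358 (existing moment 8·442 + 1·494 + 5·274 + 4·148 + 1·598 = 6590) ⇒ y = (10024 − 6590) / 9 ≈ 381.56.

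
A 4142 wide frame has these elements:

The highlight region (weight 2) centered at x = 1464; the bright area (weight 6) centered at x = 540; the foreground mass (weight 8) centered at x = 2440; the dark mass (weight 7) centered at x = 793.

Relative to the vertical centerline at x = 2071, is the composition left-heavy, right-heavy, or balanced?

left-heavy

Weights sum to 2 + 6 + 8 + 7 = 23.
Σw·x = 2·1464 + 6·540 + 8·2440 + 7·793 = 31239, so x̄ = 31239/23 ≈ 1358.22.
Since 1358.2 is left of 2071, the composition reads left-heavy.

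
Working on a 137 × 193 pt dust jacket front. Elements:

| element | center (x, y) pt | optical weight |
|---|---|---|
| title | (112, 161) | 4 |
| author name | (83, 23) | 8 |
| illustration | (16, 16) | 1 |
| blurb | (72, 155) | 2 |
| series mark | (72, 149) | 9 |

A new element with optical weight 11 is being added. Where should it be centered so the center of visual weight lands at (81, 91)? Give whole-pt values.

(83, 63)

New total weight: (4 + 8 + 1 + 2 + 9) + 11 = 35.
x: need Σw·x = 35·81 = 2835. Existing = 4·112 + 8·83 + 1·16 + 2·72 + 9·72 = 1920. Remainder 915 / 11 ≈ 83.18.
y: need Σw·y = 35·91 = 3185. Existing = 4·161 + 8·23 + 1·16 + 2·155 + 9·149 = 2495. Remainder 690 / 11 ≈ 62.73.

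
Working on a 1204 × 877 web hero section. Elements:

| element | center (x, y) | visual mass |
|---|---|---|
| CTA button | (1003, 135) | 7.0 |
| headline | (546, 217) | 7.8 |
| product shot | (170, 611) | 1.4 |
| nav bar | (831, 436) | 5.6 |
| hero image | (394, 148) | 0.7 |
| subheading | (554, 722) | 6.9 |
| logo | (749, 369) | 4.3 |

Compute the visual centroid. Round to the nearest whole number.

(697, 374)

Weights sum to 7.0 + 7.8 + 1.4 + 5.6 + 0.7 + 6.9 + 4.3 = 33.7.
x: moment 23490.5 / weight 33.7 ≈ 697.05
y: moment 12606.7 / weight 33.7 ≈ 374.09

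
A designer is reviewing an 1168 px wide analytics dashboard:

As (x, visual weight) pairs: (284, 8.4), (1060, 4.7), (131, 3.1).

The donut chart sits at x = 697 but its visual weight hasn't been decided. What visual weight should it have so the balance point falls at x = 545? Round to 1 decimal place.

Fixed elements: Σw = 8.4 + 4.7 + 3.1 = 16.2, Σw·x = 8.4·284 + 4.7·1060 + 3.1·131 = 7773.7.
For the centroid to hit 545: (7773.7 + w·697) / (16.2 + w) = 545.
So w = (545·16.2 − 7773.7)/(697 − 545) = 1055.3/152 ≈ 6.94.

w ≈ 6.9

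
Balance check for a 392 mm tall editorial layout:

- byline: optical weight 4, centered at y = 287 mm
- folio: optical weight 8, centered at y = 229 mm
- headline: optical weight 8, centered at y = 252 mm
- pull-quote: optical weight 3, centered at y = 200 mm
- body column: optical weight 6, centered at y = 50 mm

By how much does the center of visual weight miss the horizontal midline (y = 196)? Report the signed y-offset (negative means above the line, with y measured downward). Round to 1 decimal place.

≈ 7.3 mm

Σw = 4 + 8 + 8 + 3 + 6 = 29.
y-moment: 4·287 + 8·229 + 8·252 + 3·200 + 6·50 = 5896; centroid 5896/29 ≈ 203.31.
Difference: 203.31 − 196 ≈ 7.31.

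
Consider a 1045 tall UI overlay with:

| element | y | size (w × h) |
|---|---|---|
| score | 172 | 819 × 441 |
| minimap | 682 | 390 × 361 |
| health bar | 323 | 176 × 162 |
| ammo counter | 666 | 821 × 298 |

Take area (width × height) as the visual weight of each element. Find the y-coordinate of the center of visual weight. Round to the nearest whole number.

y ≈ 426

Taking area as weight: score 819·441 = 361179, minimap 390·361 = 140790, health bar 176·162 = 28512, ammo counter 821·298 = 244658. Sum 775139.
Σw·y = 361179·172 + 140790·682 + 28512·323 + 244658·666 = 330293172, so ȳ = 330293172/775139 ≈ 426.11.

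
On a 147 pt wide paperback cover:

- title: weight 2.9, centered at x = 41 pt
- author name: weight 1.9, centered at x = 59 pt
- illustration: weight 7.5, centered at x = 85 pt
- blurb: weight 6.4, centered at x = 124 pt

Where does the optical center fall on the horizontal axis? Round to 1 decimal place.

Weights sum to 2.9 + 1.9 + 7.5 + 6.4 = 18.7.
x: (2.9·41 + 1.9·59 + 7.5·85 + 6.4·124) / 18.7 = 1662.1 / 18.7 ≈ 88.88

x ≈ 88.9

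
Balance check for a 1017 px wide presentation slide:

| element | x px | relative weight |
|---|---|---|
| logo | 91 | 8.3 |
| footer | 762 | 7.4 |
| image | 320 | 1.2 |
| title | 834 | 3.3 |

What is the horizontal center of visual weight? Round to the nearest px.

x ≈ 472

Total weight = 8.3 + 7.4 + 1.2 + 3.3 = 20.2.
x: (8.3·91 + 7.4·762 + 1.2·320 + 3.3·834) / 20.2 = 9530.3 / 20.2 ≈ 471.80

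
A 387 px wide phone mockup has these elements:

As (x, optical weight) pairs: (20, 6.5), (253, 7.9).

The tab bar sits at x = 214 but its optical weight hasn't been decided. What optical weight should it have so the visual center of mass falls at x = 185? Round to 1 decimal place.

w ≈ 18.5

Known weights sum to 6.5 + 7.9 = 14.4; their moment is 6.5·20 + 7.9·253 = 2128.7.
Set Σw·x/Σw = 185: (2128.7 + 214w) = 185·(14.4 + w).
Solving: w = (185·14.4 − 2128.7) / (214 − 185) = 535.3 / 29 ≈ 18.46.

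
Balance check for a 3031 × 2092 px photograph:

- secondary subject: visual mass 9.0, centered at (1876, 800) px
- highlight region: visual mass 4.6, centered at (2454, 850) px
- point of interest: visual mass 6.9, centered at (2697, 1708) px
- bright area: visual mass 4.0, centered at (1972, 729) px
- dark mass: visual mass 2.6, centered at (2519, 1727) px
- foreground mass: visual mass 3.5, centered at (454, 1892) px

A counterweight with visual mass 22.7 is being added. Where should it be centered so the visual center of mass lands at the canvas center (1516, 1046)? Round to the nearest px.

After adding the counterweight, total weight = 9.0 + 4.6 + 6.9 + 4.0 + 2.6 + 3.5 + 22.7 = 53.3.
x: target moment 53.3×1516 = 80802.8; current 9.0·1876 + 4.6·2454 + 6.9·2697 + 4.0·1972 + 2.6·2519 + 3.5·454 = 62808.1; the counterweight supplies 17994.7, so x = 17994.7/22.7 ≈ 792.72.
y: target moment 53.3×1046 = 55751.8; current 9.0·800 + 4.6·850 + 6.9·1708 + 4.0·729 + 2.6·1727 + 3.5·1892 = 36923.4; the counterweight supplies 18828.4, so y = 18828.4/22.7 ≈ 829.44.

(793, 829)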